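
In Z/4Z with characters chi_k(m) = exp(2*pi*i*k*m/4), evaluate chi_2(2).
chi_2(2) = zeta_4^4 = 1

Details: chi_2(2) = zeta_4^(2*2) = zeta_4^4. Since zeta_4^4 = 1, this equals zeta_4^0 = exp(2*pi*i*0/4) = 1.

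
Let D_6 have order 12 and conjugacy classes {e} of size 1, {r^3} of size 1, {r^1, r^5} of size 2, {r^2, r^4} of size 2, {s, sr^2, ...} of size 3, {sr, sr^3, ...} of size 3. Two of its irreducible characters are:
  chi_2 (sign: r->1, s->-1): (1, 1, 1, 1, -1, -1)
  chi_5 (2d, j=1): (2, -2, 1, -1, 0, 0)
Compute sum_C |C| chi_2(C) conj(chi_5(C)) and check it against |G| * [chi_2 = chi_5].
Sum = 0; so <chi_2, chi_5> = 0 (distinct irreducibles are orthogonal).

Working: Compute term by term over conjugacy classes (|C| * chi_2(C) * conj(chi_5(C))):
  1*(1)*conj(2) + 1*(1)*conj(-2) + 2*(1)*conj(1) + 2*(1)*conj(-1) + 3*(-1)*conj(0) + 3*(-1)*conj(0)
  = (2) + (-2) + (2) + (-2) + (0) + (0)
  = 0.
Dividing by |G| = 12 gives 0/12 = 0, matching the row-orthogonality relation <chi_2, chi_5> = [chi_2 = chi_5].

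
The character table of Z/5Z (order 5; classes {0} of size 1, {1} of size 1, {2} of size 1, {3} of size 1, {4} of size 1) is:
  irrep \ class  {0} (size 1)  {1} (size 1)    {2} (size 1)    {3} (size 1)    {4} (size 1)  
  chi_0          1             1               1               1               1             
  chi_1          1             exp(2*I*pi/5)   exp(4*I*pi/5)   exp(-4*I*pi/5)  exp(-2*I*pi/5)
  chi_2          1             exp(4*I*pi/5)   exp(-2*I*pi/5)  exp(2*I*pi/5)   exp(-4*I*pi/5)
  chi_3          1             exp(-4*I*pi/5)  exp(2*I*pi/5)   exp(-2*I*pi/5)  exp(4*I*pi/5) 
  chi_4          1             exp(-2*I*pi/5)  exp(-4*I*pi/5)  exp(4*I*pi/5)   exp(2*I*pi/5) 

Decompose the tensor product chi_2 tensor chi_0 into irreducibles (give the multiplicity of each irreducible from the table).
chi_2 tensor chi_0 = chi_2 (all other irreducibles have multiplicity 0).

Derivation: The character of a tensor product is the pointwise product (chi_2 * chi_0)(C) = chi_2(C) * chi_0(C):
  {0}: (1)*(1), {1}: (exp(4*I*pi/5))*(1), {2}: (exp(-2*I*pi/5))*(1), {3}: (exp(2*I*pi/5))*(1), {4}: (exp(-4*I*pi/5))*(1)
so (chi_2 * chi_0) takes values
  {0} -> 1, {1} -> exp(4*I*pi/5), {2} -> exp(-2*I*pi/5), {3} -> exp(2*I*pi/5), {4} -> exp(-4*I*pi/5).
Now take the inner product of this character with each irreducible chi from the table, <chi_2*chi_0, chi> = (1/5) sum_C |C| (chi_2*chi_0)(C) conj(chi(C)):
  <chi_2*chi_0, chi_0> = (1/5)[1*(1)*conj(1) + 1*(exp(4*I*pi/5))*conj(1) + 1*(exp(-2*I*pi/5))*conj(1) + 1*(exp(2*I*pi/5))*conj(1) + 1*(exp(-4*I*pi/5))*conj(1)]
      = (1/5)[(1) + (exp(4*I*pi/5)) + (exp(-2*I*pi/5)) + (exp(2*I*pi/5)) + (exp(-4*I*pi/5))] = 0/5 = 0
  <chi_2*chi_0, chi_1> = (1/5)[1*(1)*conj(1) + 1*(exp(4*I*pi/5))*conj(exp(2*I*pi/5)) + 1*(exp(-2*I*pi/5))*conj(exp(4*I*pi/5)) + 1*(exp(2*I*pi/5))*conj(exp(-4*I*pi/5)) + 1*(exp(-4*I*pi/5))*conj(exp(-2*I*pi/5))]
      = (1/5)[(1) + (exp(2*I*pi/5)) + (exp(4*I*pi/5)) + (exp(-4*I*pi/5)) + (exp(-2*I*pi/5))] = 0/5 = 0
  <chi_2*chi_0, chi_2> = (1/5)[1*(1)*conj(1) + 1*(exp(4*I*pi/5))*conj(exp(4*I*pi/5)) + 1*(exp(-2*I*pi/5))*conj(exp(-2*I*pi/5)) + 1*(exp(2*I*pi/5))*conj(exp(2*I*pi/5)) + 1*(exp(-4*I*pi/5))*conj(exp(-4*I*pi/5))]
      = (1/5)[(1) + (1) + (1) + (1) + (1)] = 5/5 = 1
  <chi_2*chi_0, chi_3> = (1/5)[1*(1)*conj(1) + 1*(exp(4*I*pi/5))*conj(exp(-4*I*pi/5)) + 1*(exp(-2*I*pi/5))*conj(exp(2*I*pi/5)) + 1*(exp(2*I*pi/5))*conj(exp(-2*I*pi/5)) + 1*(exp(-4*I*pi/5))*conj(exp(4*I*pi/5))]
      = (1/5)[(1) + (exp(-2*I*pi/5)) + (exp(-4*I*pi/5)) + (exp(4*I*pi/5)) + (exp(2*I*pi/5))] = 0/5 = 0
  <chi_2*chi_0, chi_4> = (1/5)[1*(1)*conj(1) + 1*(exp(4*I*pi/5))*conj(exp(-2*I*pi/5)) + 1*(exp(-2*I*pi/5))*conj(exp(-4*I*pi/5)) + 1*(exp(2*I*pi/5))*conj(exp(4*I*pi/5)) + 1*(exp(-4*I*pi/5))*conj(exp(2*I*pi/5))]
      = (1/5)[(1) + (exp(-4*I*pi/5)) + (exp(2*I*pi/5)) + (exp(-2*I*pi/5)) + (exp(4*I*pi/5))] = 0/5 = 0
(Exp terms are combined using exp(i*s)*conj(exp(i*t)) = exp(i*(s-t)), and sums of them are collapsed using the identity that for every m > 1 the m distinct m-th roots of unity sum to 0, e.g. 1 + exp(2*I*pi/3) + exp(-2*I*pi/3) = 0.)
Hence the multiplicities are chi_2: 1. Dimension check: dim(chi_2)*dim(chi_0) = 1*1 = 1 and sum (mult * dim) = 1*1 = 1.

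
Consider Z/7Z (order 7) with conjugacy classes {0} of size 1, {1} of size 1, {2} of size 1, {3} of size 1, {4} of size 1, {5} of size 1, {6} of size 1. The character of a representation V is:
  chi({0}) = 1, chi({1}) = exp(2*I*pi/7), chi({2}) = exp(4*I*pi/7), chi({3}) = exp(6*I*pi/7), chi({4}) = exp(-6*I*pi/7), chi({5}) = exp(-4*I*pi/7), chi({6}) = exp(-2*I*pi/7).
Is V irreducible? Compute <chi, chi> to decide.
Irreducible: <chi, chi> = 1.

Derivation: <chi, chi> = (1/|G|) sum_C |C| * |chi(C)|^2 = (1/7)[1*|1|^2 + 1*|exp(2*I*pi/7)|^2 + 1*|exp(4*I*pi/7)|^2 + 1*|exp(6*I*pi/7)|^2 + 1*|exp(-6*I*pi/7)|^2 + 1*|exp(-4*I*pi/7)|^2 + 1*|exp(-2*I*pi/7)|^2]
  = (1/7)[(1) + (1) + (1) + (1) + (1) + (1) + (1)] = 7/7 = 1.
(Exp terms are combined using exp(i*s)*conj(exp(i*t)) = exp(i*(s-t)), and sums of them are collapsed using the identity that for every m > 1 the m distinct m-th roots of unity sum to 0, e.g. 1 + exp(2*I*pi/3) + exp(-2*I*pi/3) = 0.)
A character is irreducible iff <chi, chi> = 1, so this representation is irreducible.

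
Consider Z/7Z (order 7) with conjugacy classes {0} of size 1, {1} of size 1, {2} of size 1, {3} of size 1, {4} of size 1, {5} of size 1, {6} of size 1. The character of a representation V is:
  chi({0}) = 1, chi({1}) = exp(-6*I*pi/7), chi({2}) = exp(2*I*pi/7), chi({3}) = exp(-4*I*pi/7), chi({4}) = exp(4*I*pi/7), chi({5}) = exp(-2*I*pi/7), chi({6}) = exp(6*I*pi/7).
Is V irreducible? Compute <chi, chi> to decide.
Irreducible: <chi, chi> = 1.

Details: <chi, chi> = (1/|G|) sum_C |C| * |chi(C)|^2 = (1/7)[1*|1|^2 + 1*|exp(-6*I*pi/7)|^2 + 1*|exp(2*I*pi/7)|^2 + 1*|exp(-4*I*pi/7)|^2 + 1*|exp(4*I*pi/7)|^2 + 1*|exp(-2*I*pi/7)|^2 + 1*|exp(6*I*pi/7)|^2]
  = (1/7)[(1) + (1) + (1) + (1) + (1) + (1) + (1)] = 7/7 = 1.
(Exp terms are combined using exp(i*s)*conj(exp(i*t)) = exp(i*(s-t)), and sums of them are collapsed using the identity that for every m > 1 the m distinct m-th roots of unity sum to 0, e.g. 1 + exp(2*I*pi/3) + exp(-2*I*pi/3) = 0.)
A character is irreducible iff <chi, chi> = 1, so this representation is irreducible.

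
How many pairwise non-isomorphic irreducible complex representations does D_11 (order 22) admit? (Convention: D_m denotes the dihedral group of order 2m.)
7

Proof sketch: The number of irreducible complex representations of a finite group equals its number of conjugacy classes. D_11 has 7 conjugacy classes ((n+3)/2 for n odd), so D_11 (order 22) has exactly 7 irreducible complex representations.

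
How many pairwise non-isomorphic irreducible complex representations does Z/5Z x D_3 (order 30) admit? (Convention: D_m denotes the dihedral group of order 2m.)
15

The number of irreducible complex representations of a finite group equals its number of conjugacy classes. For a direct product, #classes(G x H) = #classes(G) * #classes(H). Z/5Z has 5 classes (abelian), D_3 has 3 classes, so 5 * 3 = 15, so Z/5Z x D_3 (order 30) has exactly 15 irreducible complex representations.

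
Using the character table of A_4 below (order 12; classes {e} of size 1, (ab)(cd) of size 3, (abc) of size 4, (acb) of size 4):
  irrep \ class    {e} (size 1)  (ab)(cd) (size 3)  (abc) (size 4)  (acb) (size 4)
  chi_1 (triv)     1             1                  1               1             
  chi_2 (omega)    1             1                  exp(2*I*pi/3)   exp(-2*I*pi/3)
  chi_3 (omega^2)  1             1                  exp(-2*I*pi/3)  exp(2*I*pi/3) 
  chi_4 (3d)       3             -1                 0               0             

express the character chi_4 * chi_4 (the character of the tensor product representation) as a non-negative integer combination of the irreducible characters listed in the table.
chi_4 tensor chi_4 = chi_1 + chi_2 + chi_3 + 2*chi_4 (all other irreducibles have multiplicity 0).

Justification: The character of a tensor product is the pointwise product (chi_4 * chi_4)(C) = chi_4(C) * chi_4(C):
  {e}: (3)*(3), (ab)(cd): (-1)*(-1), (abc): (0)*(0), (acb): (0)*(0)
so (chi_4 * chi_4) takes values
  {e} -> 9, (ab)(cd) -> 1, (abc) -> 0, (acb) -> 0.
Now take the inner product of this character with each irreducible chi from the table, <chi_4*chi_4, chi> = (1/12) sum_C |C| (chi_4*chi_4)(C) conj(chi(C)):
  <chi_4*chi_4, chi_1> = (1/12)[1*(9)*conj(1) + 3*(1)*conj(1) + 4*(0)*conj(1) + 4*(0)*conj(1)]
      = (1/12)[(9) + (3) + (0) + (0)] = 12/12 = 1
  <chi_4*chi_4, chi_2> = (1/12)[1*(9)*conj(1) + 3*(1)*conj(1) + 4*(0)*conj(exp(2*I*pi/3)) + 4*(0)*conj(exp(-2*I*pi/3))]
      = (1/12)[(9) + (3) + (0) + (0)] = 12/12 = 1
  <chi_4*chi_4, chi_3> = (1/12)[1*(9)*conj(1) + 3*(1)*conj(1) + 4*(0)*conj(exp(-2*I*pi/3)) + 4*(0)*conj(exp(2*I*pi/3))]
      = (1/12)[(9) + (3) + (0) + (0)] = 12/12 = 1
  <chi_4*chi_4, chi_4> = (1/12)[1*(9)*conj(3) + 3*(1)*conj(-1) + 4*(0)*conj(0) + 4*(0)*conj(0)]
      = (1/12)[(27) + (-3) + (0) + (0)] = 24/12 = 2
(Exp terms are combined using exp(i*s)*conj(exp(i*t)) = exp(i*(s-t)), and sums of them are collapsed using the identity that for every m > 1 the m distinct m-th roots of unity sum to 0, e.g. 1 + exp(2*I*pi/3) + exp(-2*I*pi/3) = 0.)
Hence the multiplicities are chi_1: 1, chi_2: 1, chi_3: 1, chi_4: 2. Dimension check: dim(chi_4)*dim(chi_4) = 3*3 = 9 and sum (mult * dim) = 1*1 + 1*1 + 1*1 + 2*3 = 9.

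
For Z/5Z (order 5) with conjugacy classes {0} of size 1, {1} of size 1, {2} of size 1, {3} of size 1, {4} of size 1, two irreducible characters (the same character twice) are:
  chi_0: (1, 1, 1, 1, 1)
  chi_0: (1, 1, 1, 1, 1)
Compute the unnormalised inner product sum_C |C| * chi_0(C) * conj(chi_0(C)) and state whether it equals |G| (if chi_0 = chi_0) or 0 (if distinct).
Sum = 5 = |G| = 5; so <chi_0, chi_0> = 1 (norm-1 confirms irreducibility).

Derivation: Compute term by term over conjugacy classes (|C| * chi_0(C) * conj(chi_0(C))):
  1*(1)*conj(1) + 1*(1)*conj(1) + 1*(1)*conj(1) + 1*(1)*conj(1) + 1*(1)*conj(1)
  = (1) + (1) + (1) + (1) + (1)
  = 5.
(Exp terms are combined using exp(i*s)*conj(exp(i*t)) = exp(i*(s-t)), and sums of them are collapsed using the identity that for every m > 1 the m distinct m-th roots of unity sum to 0, e.g. 1 + exp(2*I*pi/3) + exp(-2*I*pi/3) = 0.)
Dividing by |G| = 5 gives 5/5 = 1, matching the row-orthogonality relation <chi_0, chi_0> = [chi_0 = chi_0].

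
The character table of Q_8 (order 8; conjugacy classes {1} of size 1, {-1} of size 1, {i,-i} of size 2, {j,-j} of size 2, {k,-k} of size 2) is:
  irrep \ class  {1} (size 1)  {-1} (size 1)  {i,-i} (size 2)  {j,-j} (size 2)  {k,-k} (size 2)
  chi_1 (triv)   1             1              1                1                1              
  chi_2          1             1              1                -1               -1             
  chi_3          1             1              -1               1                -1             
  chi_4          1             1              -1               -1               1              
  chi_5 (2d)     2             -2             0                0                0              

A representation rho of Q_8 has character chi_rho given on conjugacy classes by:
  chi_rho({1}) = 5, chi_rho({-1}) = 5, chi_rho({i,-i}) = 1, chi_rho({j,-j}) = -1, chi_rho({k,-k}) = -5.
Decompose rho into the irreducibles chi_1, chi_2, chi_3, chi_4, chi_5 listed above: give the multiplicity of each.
Multiplicities: chi_1: 0, chi_2: 3, chi_3: 2, chi_4: 0, chi_5: 0.

Argument: Use <chi_rho, chi> = (1/|G|) sum_C |C| * chi_rho(C) * conj(chi(C)) with |G| = 8 for each irreducible chi in the table:
  <chi_rho, chi_1> = (1/8)[1*(5)*conj(1) + 1*(5)*conj(1) + 2*(1)*conj(1) + 2*(-1)*conj(1) + 2*(-5)*conj(1)]
      = (1/8)[(5) + (5) + (2) + (-2) + (-10)] = 0/8 = 0
  <chi_rho, chi_2> = (1/8)[1*(5)*conj(1) + 1*(5)*conj(1) + 2*(1)*conj(1) + 2*(-1)*conj(-1) + 2*(-5)*conj(-1)]
      = (1/8)[(5) + (5) + (2) + (2) + (10)] = 24/8 = 3
  <chi_rho, chi_3> = (1/8)[1*(5)*conj(1) + 1*(5)*conj(1) + 2*(1)*conj(-1) + 2*(-1)*conj(1) + 2*(-5)*conj(-1)]
      = (1/8)[(5) + (5) + (-2) + (-2) + (10)] = 16/8 = 2
  <chi_rho, chi_4> = (1/8)[1*(5)*conj(1) + 1*(5)*conj(1) + 2*(1)*conj(-1) + 2*(-1)*conj(-1) + 2*(-5)*conj(1)]
      = (1/8)[(5) + (5) + (-2) + (2) + (-10)] = 0/8 = 0
  <chi_rho, chi_5> = (1/8)[1*(5)*conj(2) + 1*(5)*conj(-2) + 2*(1)*conj(0) + 2*(-1)*conj(0) + 2*(-5)*conj(0)]
      = (1/8)[(10) + (-10) + (0) + (0) + (0)] = 0/8 = 0
Dimension check: dim(rho) = sum (mult * dim) = 0*1 + 3*1 + 2*1 + 0*1 + 0*2 = 5 = chi_rho(e) = 5.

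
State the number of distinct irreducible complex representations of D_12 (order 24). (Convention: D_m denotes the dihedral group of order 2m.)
9

Derivation: The number of irreducible complex representations of a finite group equals its number of conjugacy classes. D_12 has 9 conjugacy classes (n/2 + 3 for n even), so D_12 (order 24) has exactly 9 irreducible complex representations.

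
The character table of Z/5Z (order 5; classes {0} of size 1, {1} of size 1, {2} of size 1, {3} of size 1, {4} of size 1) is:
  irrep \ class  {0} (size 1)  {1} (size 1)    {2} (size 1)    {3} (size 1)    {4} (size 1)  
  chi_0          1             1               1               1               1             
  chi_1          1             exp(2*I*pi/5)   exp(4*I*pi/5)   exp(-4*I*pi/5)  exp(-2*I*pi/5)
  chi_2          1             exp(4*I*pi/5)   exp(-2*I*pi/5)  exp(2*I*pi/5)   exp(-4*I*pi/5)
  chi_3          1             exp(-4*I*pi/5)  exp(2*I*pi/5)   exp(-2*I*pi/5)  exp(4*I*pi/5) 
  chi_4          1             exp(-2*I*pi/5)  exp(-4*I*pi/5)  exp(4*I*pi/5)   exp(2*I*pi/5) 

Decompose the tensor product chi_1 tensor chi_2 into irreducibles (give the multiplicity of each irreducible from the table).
chi_1 tensor chi_2 = chi_3 (all other irreducibles have multiplicity 0).

Argument: The character of a tensor product is the pointwise product (chi_1 * chi_2)(C) = chi_1(C) * chi_2(C):
  {0}: (1)*(1), {1}: (exp(2*I*pi/5))*(exp(4*I*pi/5)), {2}: (exp(4*I*pi/5))*(exp(-2*I*pi/5)), {3}: (exp(-4*I*pi/5))*(exp(2*I*pi/5)), {4}: (exp(-2*I*pi/5))*(exp(-4*I*pi/5))
so (chi_1 * chi_2) takes values
  {0} -> 1, {1} -> exp(-4*I*pi/5), {2} -> exp(2*I*pi/5), {3} -> exp(-2*I*pi/5), {4} -> exp(4*I*pi/5).
Now take the inner product of this character with each irreducible chi from the table, <chi_1*chi_2, chi> = (1/5) sum_C |C| (chi_1*chi_2)(C) conj(chi(C)):
  <chi_1*chi_2, chi_0> = (1/5)[1*(1)*conj(1) + 1*(exp(-4*I*pi/5))*conj(1) + 1*(exp(2*I*pi/5))*conj(1) + 1*(exp(-2*I*pi/5))*conj(1) + 1*(exp(4*I*pi/5))*conj(1)]
      = (1/5)[(1) + (exp(-4*I*pi/5)) + (exp(2*I*pi/5)) + (exp(-2*I*pi/5)) + (exp(4*I*pi/5))] = 0/5 = 0
  <chi_1*chi_2, chi_1> = (1/5)[1*(1)*conj(1) + 1*(exp(-4*I*pi/5))*conj(exp(2*I*pi/5)) + 1*(exp(2*I*pi/5))*conj(exp(4*I*pi/5)) + 1*(exp(-2*I*pi/5))*conj(exp(-4*I*pi/5)) + 1*(exp(4*I*pi/5))*conj(exp(-2*I*pi/5))]
      = (1/5)[(1) + (exp(4*I*pi/5)) + (exp(-2*I*pi/5)) + (exp(2*I*pi/5)) + (exp(-4*I*pi/5))] = 0/5 = 0
  <chi_1*chi_2, chi_2> = (1/5)[1*(1)*conj(1) + 1*(exp(-4*I*pi/5))*conj(exp(4*I*pi/5)) + 1*(exp(2*I*pi/5))*conj(exp(-2*I*pi/5)) + 1*(exp(-2*I*pi/5))*conj(exp(2*I*pi/5)) + 1*(exp(4*I*pi/5))*conj(exp(-4*I*pi/5))]
      = (1/5)[(1) + (exp(2*I*pi/5)) + (exp(4*I*pi/5)) + (exp(-4*I*pi/5)) + (exp(-2*I*pi/5))] = 0/5 = 0
  <chi_1*chi_2, chi_3> = (1/5)[1*(1)*conj(1) + 1*(exp(-4*I*pi/5))*conj(exp(-4*I*pi/5)) + 1*(exp(2*I*pi/5))*conj(exp(2*I*pi/5)) + 1*(exp(-2*I*pi/5))*conj(exp(-2*I*pi/5)) + 1*(exp(4*I*pi/5))*conj(exp(4*I*pi/5))]
      = (1/5)[(1) + (1) + (1) + (1) + (1)] = 5/5 = 1
  <chi_1*chi_2, chi_4> = (1/5)[1*(1)*conj(1) + 1*(exp(-4*I*pi/5))*conj(exp(-2*I*pi/5)) + 1*(exp(2*I*pi/5))*conj(exp(-4*I*pi/5)) + 1*(exp(-2*I*pi/5))*conj(exp(4*I*pi/5)) + 1*(exp(4*I*pi/5))*conj(exp(2*I*pi/5))]
      = (1/5)[(1) + (exp(-2*I*pi/5)) + (exp(-4*I*pi/5)) + (exp(4*I*pi/5)) + (exp(2*I*pi/5))] = 0/5 = 0
(Exp terms are combined using exp(i*s)*conj(exp(i*t)) = exp(i*(s-t)), and sums of them are collapsed using the identity that for every m > 1 the m distinct m-th roots of unity sum to 0, e.g. 1 + exp(2*I*pi/3) + exp(-2*I*pi/3) = 0.)
Hence the multiplicities are chi_3: 1. Dimension check: dim(chi_1)*dim(chi_2) = 1*1 = 1 and sum (mult * dim) = 1*1 = 1.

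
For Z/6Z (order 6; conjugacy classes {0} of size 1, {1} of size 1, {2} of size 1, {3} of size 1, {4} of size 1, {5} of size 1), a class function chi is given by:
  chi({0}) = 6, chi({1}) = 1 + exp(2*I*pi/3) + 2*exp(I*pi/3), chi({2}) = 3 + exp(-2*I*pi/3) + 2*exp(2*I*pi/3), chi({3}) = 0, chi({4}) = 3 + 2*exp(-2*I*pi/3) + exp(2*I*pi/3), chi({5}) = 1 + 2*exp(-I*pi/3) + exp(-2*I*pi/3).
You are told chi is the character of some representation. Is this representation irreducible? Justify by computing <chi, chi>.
Not irreducible (reducible): <chi, chi> = 10 > 1.

Why: <chi, chi> = (1/|G|) sum_C |C| * |chi(C)|^2 = (1/6)[1*|6|^2 + 1*|1 + exp(2*I*pi/3) + 2*exp(I*pi/3)|^2 + 1*|3 + exp(-2*I*pi/3) + 2*exp(2*I*pi/3)|^2 + 1*|0|^2 + 1*|3 + 2*exp(-2*I*pi/3) + exp(2*I*pi/3)|^2 + 1*|1 + 2*exp(-I*pi/3) + exp(-2*I*pi/3)|^2]
  = (1/6)[(36) + (9) + (3) + (0) + (3) + (9)] = 60/6 = 10.
(Exp terms are combined using exp(i*s)*conj(exp(i*t)) = exp(i*(s-t)), and sums of them are collapsed using the identity that for every m > 1 the m distinct m-th roots of unity sum to 0, e.g. 1 + exp(2*I*pi/3) + exp(-2*I*pi/3) = 0.)
A character is irreducible iff <chi, chi> = 1, so this representation is reducible.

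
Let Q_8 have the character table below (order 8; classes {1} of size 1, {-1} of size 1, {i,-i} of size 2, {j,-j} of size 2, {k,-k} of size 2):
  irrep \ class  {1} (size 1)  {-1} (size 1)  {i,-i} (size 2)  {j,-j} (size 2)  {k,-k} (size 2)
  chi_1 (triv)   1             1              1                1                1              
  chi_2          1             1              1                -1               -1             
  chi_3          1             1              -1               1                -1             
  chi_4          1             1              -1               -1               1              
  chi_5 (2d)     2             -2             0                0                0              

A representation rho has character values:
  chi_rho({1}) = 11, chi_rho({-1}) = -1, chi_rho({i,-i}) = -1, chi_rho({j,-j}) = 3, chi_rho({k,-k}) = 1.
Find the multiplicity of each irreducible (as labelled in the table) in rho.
Multiplicities: chi_1: 2, chi_2: 0, chi_3: 2, chi_4: 1, chi_5: 3.

Derivation: Use <chi_rho, chi> = (1/|G|) sum_C |C| * chi_rho(C) * conj(chi(C)) with |G| = 8 for each irreducible chi in the table:
  <chi_rho, chi_1> = (1/8)[1*(11)*conj(1) + 1*(-1)*conj(1) + 2*(-1)*conj(1) + 2*(3)*conj(1) + 2*(1)*conj(1)]
      = (1/8)[(11) + (-1) + (-2) + (6) + (2)] = 16/8 = 2
  <chi_rho, chi_2> = (1/8)[1*(11)*conj(1) + 1*(-1)*conj(1) + 2*(-1)*conj(1) + 2*(3)*conj(-1) + 2*(1)*conj(-1)]
      = (1/8)[(11) + (-1) + (-2) + (-6) + (-2)] = 0/8 = 0
  <chi_rho, chi_3> = (1/8)[1*(11)*conj(1) + 1*(-1)*conj(1) + 2*(-1)*conj(-1) + 2*(3)*conj(1) + 2*(1)*conj(-1)]
      = (1/8)[(11) + (-1) + (2) + (6) + (-2)] = 16/8 = 2
  <chi_rho, chi_4> = (1/8)[1*(11)*conj(1) + 1*(-1)*conj(1) + 2*(-1)*conj(-1) + 2*(3)*conj(-1) + 2*(1)*conj(1)]
      = (1/8)[(11) + (-1) + (2) + (-6) + (2)] = 8/8 = 1
  <chi_rho, chi_5> = (1/8)[1*(11)*conj(2) + 1*(-1)*conj(-2) + 2*(-1)*conj(0) + 2*(3)*conj(0) + 2*(1)*conj(0)]
      = (1/8)[(22) + (2) + (0) + (0) + (0)] = 24/8 = 3
Dimension check: dim(rho) = sum (mult * dim) = 2*1 + 0*1 + 2*1 + 1*1 + 3*2 = 11 = chi_rho(e) = 11.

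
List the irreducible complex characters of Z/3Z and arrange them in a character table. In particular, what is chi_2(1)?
Character table of Z/3Z (irreps indexed chi_0,...,chi_2 with chi_k(m) = zeta_3^(k*m), zeta_3 = exp(2*pi*i/3)):
  irrep \ class  {0} (size 1)  {1} (size 1)    {2} (size 1)  
  chi_0          1             1               1             
  chi_1          1             exp(2*I*pi/3)   exp(-2*I*pi/3)
  chi_2          1             exp(-2*I*pi/3)  exp(2*I*pi/3) 

Spot check: chi_2(1) = zeta_3^(2*1) = zeta_3^2 = exp(-2*I*pi/3).

Working: Z/3Z is abelian, so all 3 irreducible complex representations are 1-dimensional. They are given by chi_k(m) = zeta_3^(k*m) for k = 0,...,2. Row orthogonality: sum_m chi_k(m) conj(chi_l(m)) = 3 * [k = l].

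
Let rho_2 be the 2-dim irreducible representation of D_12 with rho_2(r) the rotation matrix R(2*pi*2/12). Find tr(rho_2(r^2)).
chi_{rho_2}(r^2) = 2*cos(2*pi*2*2/12) = -1

Reasoning: rho_2(r^2) is rotation by angle 2*pi*2*2/12, whose trace is 2*cos(2*pi*2*2/12) = -1.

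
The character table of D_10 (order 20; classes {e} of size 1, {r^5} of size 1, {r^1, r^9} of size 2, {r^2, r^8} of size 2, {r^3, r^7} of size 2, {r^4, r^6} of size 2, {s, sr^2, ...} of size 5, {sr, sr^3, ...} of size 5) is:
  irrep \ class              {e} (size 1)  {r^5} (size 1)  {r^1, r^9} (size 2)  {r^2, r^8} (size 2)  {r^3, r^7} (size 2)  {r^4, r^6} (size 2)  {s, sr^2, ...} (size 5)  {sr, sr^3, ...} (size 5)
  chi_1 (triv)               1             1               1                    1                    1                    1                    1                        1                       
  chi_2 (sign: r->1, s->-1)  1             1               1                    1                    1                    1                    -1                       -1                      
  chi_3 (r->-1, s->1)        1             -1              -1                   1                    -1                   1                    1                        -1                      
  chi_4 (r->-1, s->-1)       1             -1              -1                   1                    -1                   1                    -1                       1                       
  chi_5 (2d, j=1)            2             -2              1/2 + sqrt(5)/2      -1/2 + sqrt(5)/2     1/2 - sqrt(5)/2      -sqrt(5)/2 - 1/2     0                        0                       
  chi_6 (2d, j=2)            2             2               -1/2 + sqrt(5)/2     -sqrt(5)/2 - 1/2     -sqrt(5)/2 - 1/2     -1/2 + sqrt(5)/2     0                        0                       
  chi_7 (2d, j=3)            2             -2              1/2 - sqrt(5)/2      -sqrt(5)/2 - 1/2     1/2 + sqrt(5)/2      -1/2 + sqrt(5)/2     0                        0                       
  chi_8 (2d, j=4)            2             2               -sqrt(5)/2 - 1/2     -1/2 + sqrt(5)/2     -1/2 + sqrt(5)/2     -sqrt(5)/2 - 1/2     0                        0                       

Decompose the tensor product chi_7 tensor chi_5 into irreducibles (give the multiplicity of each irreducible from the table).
chi_7 tensor chi_5 = chi_6 + chi_8 (all other irreducibles have multiplicity 0).

Why: The character of a tensor product is the pointwise product (chi_7 * chi_5)(C) = chi_7(C) * chi_5(C):
  {e}: (2)*(2), {r^5}: (-2)*(-2), {r^1, r^9}: (1/2 - sqrt(5)/2)*(1/2 + sqrt(5)/2), {r^2, r^8}: (-sqrt(5)/2 - 1/2)*(-1/2 + sqrt(5)/2), {r^3, r^7}: (1/2 + sqrt(5)/2)*(1/2 - sqrt(5)/2), {r^4, r^6}: (-1/2 + sqrt(5)/2)*(-sqrt(5)/2 - 1/2), {s, sr^2, ...}: (0)*(0), {sr, sr^3, ...}: (0)*(0)
so (chi_7 * chi_5) takes values
  {e} -> 4, {r^5} -> 4, {r^1, r^9} -> -1, {r^2, r^8} -> -1, {r^3, r^7} -> -1, {r^4, r^6} -> -1, {s, sr^2, ...} -> 0, {sr, sr^3, ...} -> 0.
Now take the inner product of this character with each irreducible chi from the table, <chi_7*chi_5, chi> = (1/20) sum_C |C| (chi_7*chi_5)(C) conj(chi(C)):
  <chi_7*chi_5, chi_1> = (1/20)[1*(4)*conj(1) + 1*(4)*conj(1) + 2*(-1)*conj(1) + 2*(-1)*conj(1) + 2*(-1)*conj(1) + 2*(-1)*conj(1) + 5*(0)*conj(1) + 5*(0)*conj(1)]
      = (1/20)[(4) + (4) + (-2) + (-2) + (-2) + (-2) + (0) + (0)] = 0/20 = 0
  <chi_7*chi_5, chi_2> = (1/20)[1*(4)*conj(1) + 1*(4)*conj(1) + 2*(-1)*conj(1) + 2*(-1)*conj(1) + 2*(-1)*conj(1) + 2*(-1)*conj(1) + 5*(0)*conj(-1) + 5*(0)*conj(-1)]
      = (1/20)[(4) + (4) + (-2) + (-2) + (-2) + (-2) + (0) + (0)] = 0/20 = 0
  <chi_7*chi_5, chi_3> = (1/20)[1*(4)*conj(1) + 1*(4)*conj(-1) + 2*(-1)*conj(-1) + 2*(-1)*conj(1) + 2*(-1)*conj(-1) + 2*(-1)*conj(1) + 5*(0)*conj(1) + 5*(0)*conj(-1)]
      = (1/20)[(4) + (-4) + (2) + (-2) + (2) + (-2) + (0) + (0)] = 0/20 = 0
  <chi_7*chi_5, chi_4> = (1/20)[1*(4)*conj(1) + 1*(4)*conj(-1) + 2*(-1)*conj(-1) + 2*(-1)*conj(1) + 2*(-1)*conj(-1) + 2*(-1)*conj(1) + 5*(0)*conj(-1) + 5*(0)*conj(1)]
      = (1/20)[(4) + (-4) + (2) + (-2) + (2) + (-2) + (0) + (0)] = 0/20 = 0
  <chi_7*chi_5, chi_5> = (1/20)[1*(4)*conj(2) + 1*(4)*conj(-2) + 2*(-1)*conj(1/2 + sqrt(5)/2) + 2*(-1)*conj(-1/2 + sqrt(5)/2) + 2*(-1)*conj(1/2 - sqrt(5)/2) + 2*(-1)*conj(-sqrt(5)/2 - 1/2) + 5*(0)*conj(0) + 5*(0)*conj(0)]
      = (1/20)[(8) + (-8) + (-sqrt(5) - 1) + (1 - sqrt(5)) + (-1 + sqrt(5)) + (1 + sqrt(5)) + (0) + (0)] = 0/20 = 0
  <chi_7*chi_5, chi_6> = (1/20)[1*(4)*conj(2) + 1*(4)*conj(2) + 2*(-1)*conj(-1/2 + sqrt(5)/2) + 2*(-1)*conj(-sqrt(5)/2 - 1/2) + 2*(-1)*conj(-sqrt(5)/2 - 1/2) + 2*(-1)*conj(-1/2 + sqrt(5)/2) + 5*(0)*conj(0) + 5*(0)*conj(0)]
      = (1/20)[(8) + (8) + (1 - sqrt(5)) + (1 + sqrt(5)) + (1 + sqrt(5)) + (1 - sqrt(5)) + (0) + (0)] = 20/20 = 1
  <chi_7*chi_5, chi_7> = (1/20)[1*(4)*conj(2) + 1*(4)*conj(-2) + 2*(-1)*conj(1/2 - sqrt(5)/2) + 2*(-1)*conj(-sqrt(5)/2 - 1/2) + 2*(-1)*conj(1/2 + sqrt(5)/2) + 2*(-1)*conj(-1/2 + sqrt(5)/2) + 5*(0)*conj(0) + 5*(0)*conj(0)]
      = (1/20)[(8) + (-8) + (-1 + sqrt(5)) + (1 + sqrt(5)) + (-sqrt(5) - 1) + (1 - sqrt(5)) + (0) + (0)] = 0/20 = 0
  <chi_7*chi_5, chi_8> = (1/20)[1*(4)*conj(2) + 1*(4)*conj(2) + 2*(-1)*conj(-sqrt(5)/2 - 1/2) + 2*(-1)*conj(-1/2 + sqrt(5)/2) + 2*(-1)*conj(-1/2 + sqrt(5)/2) + 2*(-1)*conj(-sqrt(5)/2 - 1/2) + 5*(0)*conj(0) + 5*(0)*conj(0)]
      = (1/20)[(8) + (8) + (1 + sqrt(5)) + (1 - sqrt(5)) + (1 - sqrt(5)) + (1 + sqrt(5)) + (0) + (0)] = 20/20 = 1
Hence the multiplicities are chi_6: 1, chi_8: 1. Dimension check: dim(chi_7)*dim(chi_5) = 2*2 = 4 and sum (mult * dim) = 1*2 + 1*2 = 4.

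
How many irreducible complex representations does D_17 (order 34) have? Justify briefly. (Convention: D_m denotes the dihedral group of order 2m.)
10

Argument: The number of irreducible complex representations of a finite group equals its number of conjugacy classes. D_17 has 10 conjugacy classes ((n+3)/2 for n odd), so D_17 (order 34) has exactly 10 irreducible complex representations.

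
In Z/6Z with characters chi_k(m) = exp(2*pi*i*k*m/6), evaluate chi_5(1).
chi_5(1) = zeta_6^5 = exp(-I*pi/3)

Argument: chi_5(1) = zeta_6^(5*1) = zeta_6^5. Since zeta_6^6 = 1, this equals zeta_6^5 = exp(2*pi*i*5/6) = exp(-I*pi/3).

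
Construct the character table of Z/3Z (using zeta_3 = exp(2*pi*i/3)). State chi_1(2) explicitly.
Character table of Z/3Z (irreps indexed chi_0,...,chi_2 with chi_k(m) = zeta_3^(k*m), zeta_3 = exp(2*pi*i/3)):
  irrep \ class  {0} (size 1)  {1} (size 1)    {2} (size 1)  
  chi_0          1             1               1             
  chi_1          1             exp(2*I*pi/3)   exp(-2*I*pi/3)
  chi_2          1             exp(-2*I*pi/3)  exp(2*I*pi/3) 

Spot check: chi_1(2) = zeta_3^(1*2) = zeta_3^2 = exp(-2*I*pi/3).

Proof sketch: Z/3Z is abelian, so all 3 irreducible complex representations are 1-dimensional. They are given by chi_k(m) = zeta_3^(k*m) for k = 0,...,2. Row orthogonality: sum_m chi_k(m) conj(chi_l(m)) = 3 * [k = l].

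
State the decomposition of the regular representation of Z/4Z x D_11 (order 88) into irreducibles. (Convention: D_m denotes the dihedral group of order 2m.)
Each irreducible V_i of dimension d_i appears with multiplicity d_i, i.e. rho_reg = (direct sum over all irreducibles V_i) d_i V_i. The irreducible dimensions for Z/4Z x D_11 are 1, 1, 1, 1, 1, 1, 1, 1, 2, 2, 2, 2, 2, 2, 2, 2, 2, 2, 2, 2, 2, 2, 2, 2, 2, 2, 2, 2: 8 irreducibles of dimension 1, each with multiplicity 1; 20 irreducibles of dimension 2, each with multiplicity 2. Total dimension 8*1*1 + 20*2*2 = 88 = |G|.

Justification: General theorem: in the regular representation of a finite group G, each irreducible appears with multiplicity equal to its dimension. Check: dim(rho_reg) = sum d_i^2 = 1 + 1 + 1 + 1 + 1 + 1 + 1 + 1 + 4 + 4 + 4 + 4 + 4 + 4 + 4 + 4 + 4 + 4 + 4 + 4 + 4 + 4 + 4 + 4 + 4 + 4 + 4 + 4 = 88 = |G|.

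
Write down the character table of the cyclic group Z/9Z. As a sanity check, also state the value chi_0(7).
Character table of Z/9Z (irreps indexed chi_0,...,chi_8 with chi_k(m) = zeta_9^(k*m), zeta_9 = exp(2*pi*i/9)):
  irrep \ class  {0} (size 1)  {1} (size 1)    {2} (size 1)    {3} (size 1)    {4} (size 1)    {5} (size 1)    {6} (size 1)    {7} (size 1)    {8} (size 1)  
  chi_0          1             1               1               1               1               1               1               1               1             
  chi_1          1             exp(2*I*pi/9)   exp(4*I*pi/9)   exp(2*I*pi/3)   exp(8*I*pi/9)   exp(-8*I*pi/9)  exp(-2*I*pi/3)  exp(-4*I*pi/9)  exp(-2*I*pi/9)
  chi_2          1             exp(4*I*pi/9)   exp(8*I*pi/9)   exp(-2*I*pi/3)  exp(-2*I*pi/9)  exp(2*I*pi/9)   exp(2*I*pi/3)   exp(-8*I*pi/9)  exp(-4*I*pi/9)
  chi_3          1             exp(2*I*pi/3)   exp(-2*I*pi/3)  1               exp(2*I*pi/3)   exp(-2*I*pi/3)  1               exp(2*I*pi/3)   exp(-2*I*pi/3)
  chi_4          1             exp(8*I*pi/9)   exp(-2*I*pi/9)  exp(2*I*pi/3)   exp(-4*I*pi/9)  exp(4*I*pi/9)   exp(-2*I*pi/3)  exp(2*I*pi/9)   exp(-8*I*pi/9)
  chi_5          1             exp(-8*I*pi/9)  exp(2*I*pi/9)   exp(-2*I*pi/3)  exp(4*I*pi/9)   exp(-4*I*pi/9)  exp(2*I*pi/3)   exp(-2*I*pi/9)  exp(8*I*pi/9) 
  chi_6          1             exp(-2*I*pi/3)  exp(2*I*pi/3)   1               exp(-2*I*pi/3)  exp(2*I*pi/3)   1               exp(-2*I*pi/3)  exp(2*I*pi/3) 
  chi_7          1             exp(-4*I*pi/9)  exp(-8*I*pi/9)  exp(2*I*pi/3)   exp(2*I*pi/9)   exp(-2*I*pi/9)  exp(-2*I*pi/3)  exp(8*I*pi/9)   exp(4*I*pi/9) 
  chi_8          1             exp(-2*I*pi/9)  exp(-4*I*pi/9)  exp(-2*I*pi/3)  exp(-8*I*pi/9)  exp(8*I*pi/9)   exp(2*I*pi/3)   exp(4*I*pi/9)   exp(2*I*pi/9) 

Spot check: chi_0(7) = zeta_9^(0*7) = zeta_9^0 = 1.

Derivation: Z/9Z is abelian, so all 9 irreducible complex representations are 1-dimensional. They are given by chi_k(m) = zeta_9^(k*m) for k = 0,...,8. Row orthogonality: sum_m chi_k(m) conj(chi_l(m)) = 9 * [k = l].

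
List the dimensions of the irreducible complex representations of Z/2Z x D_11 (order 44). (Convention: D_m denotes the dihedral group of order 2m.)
Dimensions: 1, 1, 1, 1, 2, 2, 2, 2, 2, 2, 2, 2, 2, 2

Reasoning: There are 14 irreducibles (= number of conjugacy classes). Their dimensions d_i satisfy sum d_i^2 = |G| = 44: 1 + 1 + 1 + 1 + 4 + 4 + 4 + 4 + 4 + 4 + 4 + 4 + 4 + 4 = 44. (For the product with Z/2Z: each of the 2 1-dim characters of Z/2Z tensors with each irrep of D_11, giving 2 copies of each D_11-dimension.)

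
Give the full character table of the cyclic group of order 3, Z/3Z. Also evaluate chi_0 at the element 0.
Character table of Z/3Z (irreps indexed chi_0,...,chi_2 with chi_k(m) = zeta_3^(k*m), zeta_3 = exp(2*pi*i/3)):
  irrep \ class  {0} (size 1)  {1} (size 1)    {2} (size 1)  
  chi_0          1             1               1             
  chi_1          1             exp(2*I*pi/3)   exp(-2*I*pi/3)
  chi_2          1             exp(-2*I*pi/3)  exp(2*I*pi/3) 

Spot check: chi_0(0) = zeta_3^(0*0) = zeta_3^0 = 1.

Argument: Z/3Z is abelian, so all 3 irreducible complex representations are 1-dimensional. They are given by chi_k(m) = zeta_3^(k*m) for k = 0,...,2. Row orthogonality: sum_m chi_k(m) conj(chi_l(m)) = 3 * [k = l].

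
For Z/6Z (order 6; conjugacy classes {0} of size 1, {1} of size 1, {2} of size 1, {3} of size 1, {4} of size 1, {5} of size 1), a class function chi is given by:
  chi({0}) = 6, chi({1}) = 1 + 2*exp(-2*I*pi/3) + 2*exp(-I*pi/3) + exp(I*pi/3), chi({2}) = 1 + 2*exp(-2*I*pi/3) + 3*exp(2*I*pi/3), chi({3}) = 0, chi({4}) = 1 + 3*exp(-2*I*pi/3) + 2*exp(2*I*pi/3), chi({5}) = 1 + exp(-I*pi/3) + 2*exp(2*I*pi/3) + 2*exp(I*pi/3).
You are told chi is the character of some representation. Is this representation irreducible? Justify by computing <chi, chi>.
Not irreducible (reducible): <chi, chi> = 10 > 1.

Details: <chi, chi> = (1/|G|) sum_C |C| * |chi(C)|^2 = (1/6)[1*|6|^2 + 1*|1 + 2*exp(-2*I*pi/3) + 2*exp(-I*pi/3) + exp(I*pi/3)|^2 + 1*|1 + 2*exp(-2*I*pi/3) + 3*exp(2*I*pi/3)|^2 + 1*|0|^2 + 1*|1 + 3*exp(-2*I*pi/3) + 2*exp(2*I*pi/3)|^2 + 1*|1 + exp(-I*pi/3) + 2*exp(2*I*pi/3) + 2*exp(I*pi/3)|^2]
  = (1/6)[(36) + (9) + (3) + (0) + (3) + (9)] = 60/6 = 10.
(Exp terms are combined using exp(i*s)*conj(exp(i*t)) = exp(i*(s-t)), and sums of them are collapsed using the identity that for every m > 1 the m distinct m-th roots of unity sum to 0, e.g. 1 + exp(2*I*pi/3) + exp(-2*I*pi/3) = 0.)
A character is irreducible iff <chi, chi> = 1, so this representation is reducible.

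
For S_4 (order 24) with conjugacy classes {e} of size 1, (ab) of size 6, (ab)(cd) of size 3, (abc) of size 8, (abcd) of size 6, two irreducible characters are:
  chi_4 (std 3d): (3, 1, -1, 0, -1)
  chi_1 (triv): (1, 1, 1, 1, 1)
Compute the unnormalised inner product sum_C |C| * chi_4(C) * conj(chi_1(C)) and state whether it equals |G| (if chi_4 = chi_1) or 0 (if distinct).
Sum = 0; so <chi_4, chi_1> = 0 (distinct irreducibles are orthogonal).

Why: Compute term by term over conjugacy classes (|C| * chi_4(C) * conj(chi_1(C))):
  1*(3)*conj(1) + 6*(1)*conj(1) + 3*(-1)*conj(1) + 8*(0)*conj(1) + 6*(-1)*conj(1)
  = (3) + (6) + (-3) + (0) + (-6)
  = 0.
Dividing by |G| = 24 gives 0/24 = 0, matching the row-orthogonality relation <chi_4, chi_1> = [chi_4 = chi_1].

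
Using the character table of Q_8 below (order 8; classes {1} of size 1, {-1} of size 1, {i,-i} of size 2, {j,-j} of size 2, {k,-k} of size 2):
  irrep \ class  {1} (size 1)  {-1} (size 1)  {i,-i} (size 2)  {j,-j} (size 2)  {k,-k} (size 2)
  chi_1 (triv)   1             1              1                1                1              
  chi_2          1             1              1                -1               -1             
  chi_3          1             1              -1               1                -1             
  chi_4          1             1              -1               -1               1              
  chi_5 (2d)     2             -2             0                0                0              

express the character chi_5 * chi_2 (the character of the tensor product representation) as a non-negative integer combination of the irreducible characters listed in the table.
chi_5 tensor chi_2 = chi_5 (all other irreducibles have multiplicity 0).

Explanation: The character of a tensor product is the pointwise product (chi_5 * chi_2)(C) = chi_5(C) * chi_2(C):
  {1}: (2)*(1), {-1}: (-2)*(1), {i,-i}: (0)*(1), {j,-j}: (0)*(-1), {k,-k}: (0)*(-1)
so (chi_5 * chi_2) takes values
  {1} -> 2, {-1} -> -2, {i,-i} -> 0, {j,-j} -> 0, {k,-k} -> 0.
Now take the inner product of this character with each irreducible chi from the table, <chi_5*chi_2, chi> = (1/8) sum_C |C| (chi_5*chi_2)(C) conj(chi(C)):
  <chi_5*chi_2, chi_1> = (1/8)[1*(2)*conj(1) + 1*(-2)*conj(1) + 2*(0)*conj(1) + 2*(0)*conj(1) + 2*(0)*conj(1)]
      = (1/8)[(2) + (-2) + (0) + (0) + (0)] = 0/8 = 0
  <chi_5*chi_2, chi_2> = (1/8)[1*(2)*conj(1) + 1*(-2)*conj(1) + 2*(0)*conj(1) + 2*(0)*conj(-1) + 2*(0)*conj(-1)]
      = (1/8)[(2) + (-2) + (0) + (0) + (0)] = 0/8 = 0
  <chi_5*chi_2, chi_3> = (1/8)[1*(2)*conj(1) + 1*(-2)*conj(1) + 2*(0)*conj(-1) + 2*(0)*conj(1) + 2*(0)*conj(-1)]
      = (1/8)[(2) + (-2) + (0) + (0) + (0)] = 0/8 = 0
  <chi_5*chi_2, chi_4> = (1/8)[1*(2)*conj(1) + 1*(-2)*conj(1) + 2*(0)*conj(-1) + 2*(0)*conj(-1) + 2*(0)*conj(1)]
      = (1/8)[(2) + (-2) + (0) + (0) + (0)] = 0/8 = 0
  <chi_5*chi_2, chi_5> = (1/8)[1*(2)*conj(2) + 1*(-2)*conj(-2) + 2*(0)*conj(0) + 2*(0)*conj(0) + 2*(0)*conj(0)]
      = (1/8)[(4) + (4) + (0) + (0) + (0)] = 8/8 = 1
Hence the multiplicities are chi_5: 1. Dimension check: dim(chi_5)*dim(chi_2) = 2*1 = 2 and sum (mult * dim) = 1*2 = 2.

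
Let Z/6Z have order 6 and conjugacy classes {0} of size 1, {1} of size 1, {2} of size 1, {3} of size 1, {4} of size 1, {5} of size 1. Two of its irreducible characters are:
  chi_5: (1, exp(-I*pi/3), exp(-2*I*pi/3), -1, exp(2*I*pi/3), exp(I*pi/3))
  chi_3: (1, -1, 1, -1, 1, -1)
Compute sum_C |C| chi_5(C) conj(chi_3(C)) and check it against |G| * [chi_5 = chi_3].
Sum = 0; so <chi_5, chi_3> = 0 (distinct irreducibles are orthogonal).

Why: Compute term by term over conjugacy classes (|C| * chi_5(C) * conj(chi_3(C))):
  1*(1)*conj(1) + 1*(exp(-I*pi/3))*conj(-1) + 1*(exp(-2*I*pi/3))*conj(1) + 1*(-1)*conj(-1) + 1*(exp(2*I*pi/3))*conj(1) + 1*(exp(I*pi/3))*conj(-1)
  = (1) + (-exp(-I*pi/3)) + (exp(-2*I*pi/3)) + (1) + (exp(2*I*pi/3)) + (-exp(I*pi/3))
  = 0.
(Exp terms are combined using exp(i*s)*conj(exp(i*t)) = exp(i*(s-t)), and sums of them are collapsed using the identity that for every m > 1 the m distinct m-th roots of unity sum to 0, e.g. 1 + exp(2*I*pi/3) + exp(-2*I*pi/3) = 0.)
Dividing by |G| = 6 gives 0/6 = 0, matching the row-orthogonality relation <chi_5, chi_3> = [chi_5 = chi_3].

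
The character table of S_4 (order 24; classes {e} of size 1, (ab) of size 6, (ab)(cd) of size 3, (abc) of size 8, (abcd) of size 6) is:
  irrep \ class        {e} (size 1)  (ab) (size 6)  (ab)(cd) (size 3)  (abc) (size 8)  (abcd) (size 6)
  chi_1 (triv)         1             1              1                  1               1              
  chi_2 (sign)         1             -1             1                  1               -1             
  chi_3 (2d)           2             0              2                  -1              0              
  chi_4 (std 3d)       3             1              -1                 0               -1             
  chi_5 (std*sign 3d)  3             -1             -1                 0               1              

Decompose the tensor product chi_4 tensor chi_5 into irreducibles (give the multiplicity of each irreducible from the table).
chi_4 tensor chi_5 = chi_2 + chi_3 + chi_4 + chi_5 (all other irreducibles have multiplicity 0).

The character of a tensor product is the pointwise product (chi_4 * chi_5)(C) = chi_4(C) * chi_5(C):
  {e}: (3)*(3), (ab): (1)*(-1), (ab)(cd): (-1)*(-1), (abc): (0)*(0), (abcd): (-1)*(1)
so (chi_4 * chi_5) takes values
  {e} -> 9, (ab) -> -1, (ab)(cd) -> 1, (abc) -> 0, (abcd) -> -1.
Now take the inner product of this character with each irreducible chi from the table, <chi_4*chi_5, chi> = (1/24) sum_C |C| (chi_4*chi_5)(C) conj(chi(C)):
  <chi_4*chi_5, chi_1> = (1/24)[1*(9)*conj(1) + 6*(-1)*conj(1) + 3*(1)*conj(1) + 8*(0)*conj(1) + 6*(-1)*conj(1)]
      = (1/24)[(9) + (-6) + (3) + (0) + (-6)] = 0/24 = 0
  <chi_4*chi_5, chi_2> = (1/24)[1*(9)*conj(1) + 6*(-1)*conj(-1) + 3*(1)*conj(1) + 8*(0)*conj(1) + 6*(-1)*conj(-1)]
      = (1/24)[(9) + (6) + (3) + (0) + (6)] = 24/24 = 1
  <chi_4*chi_5, chi_3> = (1/24)[1*(9)*conj(2) + 6*(-1)*conj(0) + 3*(1)*conj(2) + 8*(0)*conj(-1) + 6*(-1)*conj(0)]
      = (1/24)[(18) + (0) + (6) + (0) + (0)] = 24/24 = 1
  <chi_4*chi_5, chi_4> = (1/24)[1*(9)*conj(3) + 6*(-1)*conj(1) + 3*(1)*conj(-1) + 8*(0)*conj(0) + 6*(-1)*conj(-1)]
      = (1/24)[(27) + (-6) + (-3) + (0) + (6)] = 24/24 = 1
  <chi_4*chi_5, chi_5> = (1/24)[1*(9)*conj(3) + 6*(-1)*conj(-1) + 3*(1)*conj(-1) + 8*(0)*conj(0) + 6*(-1)*conj(1)]
      = (1/24)[(27) + (6) + (-3) + (0) + (-6)] = 24/24 = 1
Hence the multiplicities are chi_2: 1, chi_3: 1, chi_4: 1, chi_5: 1. Dimension check: dim(chi_4)*dim(chi_5) = 3*3 = 9 and sum (mult * dim) = 1*1 + 1*2 + 1*3 + 1*3 = 9.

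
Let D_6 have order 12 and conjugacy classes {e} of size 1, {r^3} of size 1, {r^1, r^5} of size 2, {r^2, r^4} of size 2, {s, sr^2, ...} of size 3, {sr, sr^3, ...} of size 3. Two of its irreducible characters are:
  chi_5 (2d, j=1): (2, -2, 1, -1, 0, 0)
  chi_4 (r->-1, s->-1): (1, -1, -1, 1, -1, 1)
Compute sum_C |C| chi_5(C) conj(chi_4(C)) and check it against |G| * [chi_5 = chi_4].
Sum = 0; so <chi_5, chi_4> = 0 (distinct irreducibles are orthogonal).

Argument: Compute term by term over conjugacy classes (|C| * chi_5(C) * conj(chi_4(C))):
  1*(2)*conj(1) + 1*(-2)*conj(-1) + 2*(1)*conj(-1) + 2*(-1)*conj(1) + 3*(0)*conj(-1) + 3*(0)*conj(1)
  = (2) + (2) + (-2) + (-2) + (0) + (0)
  = 0.
Dividing by |G| = 12 gives 0/12 = 0, matching the row-orthogonality relation <chi_5, chi_4> = [chi_5 = chi_4].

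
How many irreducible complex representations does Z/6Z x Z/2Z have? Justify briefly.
12

Derivation: The number of irreducible complex representations of a finite group equals its number of conjugacy classes. Z/6Z x Z/2Z is abelian of order 12, so every element is its own conjugacy class: 12 classes, so Z/6Z x Z/2Z (order 12) has exactly 12 irreducible complex representations.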